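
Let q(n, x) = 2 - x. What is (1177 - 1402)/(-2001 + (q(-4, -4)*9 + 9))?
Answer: 75/646 ≈ 0.11610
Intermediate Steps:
(1177 - 1402)/(-2001 + (q(-4, -4)*9 + 9)) = (1177 - 1402)/(-2001 + ((2 - 1*(-4))*9 + 9)) = -225/(-2001 + ((2 + 4)*9 + 9)) = -225/(-2001 + (6*9 + 9)) = -225/(-2001 + (54 + 9)) = -225/(-2001 + 63) = -225/(-1938) = -225*(-1/1938) = 75/646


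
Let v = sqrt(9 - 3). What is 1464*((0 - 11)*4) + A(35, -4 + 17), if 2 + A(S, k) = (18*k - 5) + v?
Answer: -64189 + sqrt(6) ≈ -64187.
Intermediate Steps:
v = sqrt(6) ≈ 2.4495
A(S, k) = -7 + sqrt(6) + 18*k (A(S, k) = -2 + ((18*k - 5) + sqrt(6)) = -2 + ((-5 + 18*k) + sqrt(6)) = -2 + (-5 + sqrt(6) + 18*k) = -7 + sqrt(6) + 18*k)
1464*((0 - 11)*4) + A(35, -4 + 17) = 1464*((0 - 11)*4) + (-7 + sqrt(6) + 18*(-4 + 17)) = 1464*(-11*4) + (-7 + sqrt(6) + 18*13) = 1464*(-44) + (-7 + sqrt(6) + 234) = -64416 + (227 + sqrt(6)) = -64189 + sqrt(6)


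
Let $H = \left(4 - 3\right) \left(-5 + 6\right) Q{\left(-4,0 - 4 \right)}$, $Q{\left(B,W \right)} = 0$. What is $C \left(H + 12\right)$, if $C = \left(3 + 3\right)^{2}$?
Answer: $432$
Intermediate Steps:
$C = 36$ ($C = 6^{2} = 36$)
$H = 0$ ($H = \left(4 - 3\right) \left(-5 + 6\right) 0 = 1 \cdot 1 \cdot 0 = 1 \cdot 0 = 0$)
$C \left(H + 12\right) = 36 \left(0 + 12\right) = 36 \cdot 12 = 432$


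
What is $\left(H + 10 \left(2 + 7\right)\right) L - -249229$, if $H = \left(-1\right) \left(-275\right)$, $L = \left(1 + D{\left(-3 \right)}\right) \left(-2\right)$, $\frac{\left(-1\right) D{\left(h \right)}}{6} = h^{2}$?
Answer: $287919$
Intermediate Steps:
$D{\left(h \right)} = - 6 h^{2}$
$L = 106$ ($L = \left(1 - 6 \left(-3\right)^{2}\right) \left(-2\right) = \left(1 - 54\right) \left(-2\right) = \left(-53\right) \left(-2\right) = 106$)
$H = 275$
$\left(H + 10 \left(2 + 7\right)\right) L - -249229 = \left(275 + 10 \left(2 + 7\right)\right) 106 - -249229 = \left(275 + 10 \cdot 9\right) 106 + 249229 = \left(275 + 90\right) 106 + 249229 = 365 \cdot 106 + 249229 = 38690 + 249229 = 287919$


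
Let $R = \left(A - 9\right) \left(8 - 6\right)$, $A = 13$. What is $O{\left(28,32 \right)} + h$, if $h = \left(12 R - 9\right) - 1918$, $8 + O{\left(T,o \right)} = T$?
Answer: $-1811$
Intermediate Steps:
$O{\left(T,o \right)} = -8 + T$
$R = 8$ ($R = \left(13 - 9\right) \left(8 - 6\right) = 4 \cdot 2 = 8$)
$h = -1831$ ($h = \left(12 \cdot 8 - 9\right) - 1918 = \left(96 - 9\right) - 1918 = 87 - 1918 = -1831$)
$O{\left(28,32 \right)} + h = \left(-8 + 28\right) - 1831 = 20 - 1831 = -1811$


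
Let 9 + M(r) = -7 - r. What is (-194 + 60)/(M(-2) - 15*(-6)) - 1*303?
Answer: -11581/38 ≈ -304.76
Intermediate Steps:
M(r) = -16 - r (M(r) = -9 + (-7 - r) = -16 - r)
(-194 + 60)/(M(-2) - 15*(-6)) - 1*303 = (-194 + 60)/((-16 - 1*(-2)) - 15*(-6)) - 1*303 = -134/((-16 + 2) + 90) - 303 = -134/(-14 + 90) - 303 = -134/76 - 303 = -134*1/76 - 303 = -67/38 - 303 = -11581/38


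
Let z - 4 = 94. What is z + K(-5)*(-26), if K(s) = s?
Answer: 228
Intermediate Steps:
z = 98 (z = 4 + 94 = 98)
z + K(-5)*(-26) = 98 - 5*(-26) = 98 + 130 = 228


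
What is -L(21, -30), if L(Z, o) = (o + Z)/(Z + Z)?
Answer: 3/14 ≈ 0.21429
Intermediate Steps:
L(Z, o) = (Z + o)/(2*Z) (L(Z, o) = (Z + o)/((2*Z)) = (Z + o)*(1/(2*Z)) = (Z + o)/(2*Z))
-L(21, -30) = -(21 - 30)/(2*21) = -(-9)/(2*21) = -1*(-3/14) = 3/14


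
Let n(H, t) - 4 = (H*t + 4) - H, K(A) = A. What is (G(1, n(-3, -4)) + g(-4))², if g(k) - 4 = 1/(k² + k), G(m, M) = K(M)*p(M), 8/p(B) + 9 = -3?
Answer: 2025/16 ≈ 126.56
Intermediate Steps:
p(B) = -⅔ (p(B) = 8/(-9 - 3) = 8/(-12) = 8*(-1/12) = -⅔)
n(H, t) = 8 - H + H*t (n(H, t) = 4 + ((H*t + 4) - H) = 4 + ((4 + H*t) - H) = 4 + (4 - H + H*t) = 8 - H + H*t)
G(m, M) = -2*M/3 (G(m, M) = M*(-⅔) = -2*M/3)
g(k) = 4 + 1/(k + k²) (g(k) = 4 + 1/(k² + k) = 4 + 1/(k + k²))
(G(1, n(-3, -4)) + g(-4))² = (-2*(8 - 1*(-3) - 3*(-4))/3 + (1 + 4*(-4) + 4*(-4)²)/((-4)*(1 - 4)))² = (-2*(8 + 3 + 12)/3 - ¼*(1 - 16 + 4*16)/(-3))² = (-⅔*23 - ¼*(-⅓)*(1 - 16 + 64))² = (-46/3 - ¼*(-⅓)*49)² = (-46/3 + 49/12)² = (-45/4)² = 2025/16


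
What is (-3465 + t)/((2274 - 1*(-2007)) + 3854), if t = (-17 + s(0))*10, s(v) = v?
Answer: -727/1627 ≈ -0.44683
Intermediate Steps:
t = -170 (t = (-17 + 0)*10 = -17*10 = -170)
(-3465 + t)/((2274 - 1*(-2007)) + 3854) = (-3465 - 170)/((2274 - 1*(-2007)) + 3854) = -3635/((2274 + 2007) + 3854) = -3635/(4281 + 3854) = -3635/8135 = -3635*1/8135 = -727/1627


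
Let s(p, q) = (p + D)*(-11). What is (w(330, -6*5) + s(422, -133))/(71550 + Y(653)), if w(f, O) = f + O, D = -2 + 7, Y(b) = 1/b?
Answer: -2871241/46722151 ≈ -0.061454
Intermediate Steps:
D = 5
s(p, q) = -55 - 11*p (s(p, q) = (p + 5)*(-11) = (5 + p)*(-11) = -55 - 11*p)
w(f, O) = O + f
(w(330, -6*5) + s(422, -133))/(71550 + Y(653)) = ((-6*5 + 330) + (-55 - 11*422))/(71550 + 1/653) = ((-30 + 330) + (-55 - 4642))/(71550 + 1/653) = (300 - 4697)/(46722151/653) = -4397*653/46722151 = -2871241/46722151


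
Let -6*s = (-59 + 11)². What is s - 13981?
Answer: -14365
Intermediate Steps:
s = -384 (s = -(-59 + 11)²/6 = -⅙*(-48)² = -⅙*2304 = -384)
s - 13981 = -384 - 13981 = -14365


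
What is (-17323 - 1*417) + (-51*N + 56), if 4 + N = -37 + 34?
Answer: -17327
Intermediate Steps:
N = -7 (N = -4 + (-37 + 34) = -4 - 3 = -7)
(-17323 - 1*417) + (-51*N + 56) = (-17323 - 1*417) + (-51*(-7) + 56) = (-17323 - 417) + (357 + 56) = -17740 + 413 = -17327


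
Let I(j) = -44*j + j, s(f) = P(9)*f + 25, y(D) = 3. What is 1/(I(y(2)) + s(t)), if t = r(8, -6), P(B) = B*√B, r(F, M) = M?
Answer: -1/266 ≈ -0.0037594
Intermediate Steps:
P(B) = B^(3/2)
t = -6
s(f) = 25 + 27*f (s(f) = 9^(3/2)*f + 25 = 27*f + 25 = 25 + 27*f)
I(j) = -43*j
1/(I(y(2)) + s(t)) = 1/(-43*3 + (25 + 27*(-6))) = 1/(-129 + (25 - 162)) = 1/(-129 - 137) = 1/(-266) = -1/266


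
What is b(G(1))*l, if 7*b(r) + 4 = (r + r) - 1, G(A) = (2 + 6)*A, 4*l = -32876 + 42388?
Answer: 26158/7 ≈ 3736.9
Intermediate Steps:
l = 2378 (l = (-32876 + 42388)/4 = (¼)*9512 = 2378)
G(A) = 8*A
b(r) = -5/7 + 2*r/7 (b(r) = -4/7 + ((r + r) - 1)/7 = -4/7 + (2*r - 1)/7 = -4/7 + (-1 + 2*r)/7 = -4/7 + (-⅐ + 2*r/7) = -5/7 + 2*r/7)
b(G(1))*l = (-5/7 + 2*(8*1)/7)*2378 = (-5/7 + (2/7)*8)*2378 = (-5/7 + 16/7)*2378 = (11/7)*2378 = 26158/7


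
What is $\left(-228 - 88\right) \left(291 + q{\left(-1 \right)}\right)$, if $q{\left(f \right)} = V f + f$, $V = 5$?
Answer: $-90060$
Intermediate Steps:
$q{\left(f \right)} = 6 f$ ($q{\left(f \right)} = 5 f + f = 6 f$)
$\left(-228 - 88\right) \left(291 + q{\left(-1 \right)}\right) = \left(-228 - 88\right) \left(291 + 6 \left(-1\right)\right) = - 316 \left(291 - 6\right) = \left(-316\right) 285 = -90060$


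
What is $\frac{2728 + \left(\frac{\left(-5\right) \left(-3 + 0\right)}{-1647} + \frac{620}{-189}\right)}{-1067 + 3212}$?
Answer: $\frac{2416399}{1902285} \approx 1.2703$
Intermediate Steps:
$\frac{2728 + \left(\frac{\left(-5\right) \left(-3 + 0\right)}{-1647} + \frac{620}{-189}\right)}{-1067 + 3212} = \frac{2728 + \left(\left(-5\right) \left(-3\right) \left(- \frac{1}{1647}\right) + 620 \left(- \frac{1}{189}\right)\right)}{2145} = \left(2728 + \left(15 \left(- \frac{1}{1647}\right) - \frac{620}{189}\right)\right) \frac{1}{2145} = \left(2728 - \frac{37925}{11529}\right) \frac{1}{2145} = \frac{31413187}{11529} \cdot \frac{1}{2145} = \frac{2416399}{1902285}$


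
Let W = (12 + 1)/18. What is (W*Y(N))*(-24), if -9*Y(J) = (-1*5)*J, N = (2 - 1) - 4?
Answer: 260/9 ≈ 28.889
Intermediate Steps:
N = -3 (N = 1 - 4 = -3)
W = 13/18 (W = 13*(1/18) = 13/18 ≈ 0.72222)
Y(J) = 5*J/9 (Y(J) = -(-1*5)*J/9 = -(-5)*J/9 = 5*J/9)
(W*Y(N))*(-24) = (13*((5/9)*(-3))/18)*(-24) = ((13/18)*(-5/3))*(-24) = -65/54*(-24) = 260/9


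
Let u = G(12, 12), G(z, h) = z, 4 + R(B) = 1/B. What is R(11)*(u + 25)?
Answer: -1591/11 ≈ -144.64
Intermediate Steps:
R(B) = -4 + 1/B
u = 12
R(11)*(u + 25) = (-4 + 1/11)*(12 + 25) = (-4 + 1/11)*37 = -43/11*37 = -1591/11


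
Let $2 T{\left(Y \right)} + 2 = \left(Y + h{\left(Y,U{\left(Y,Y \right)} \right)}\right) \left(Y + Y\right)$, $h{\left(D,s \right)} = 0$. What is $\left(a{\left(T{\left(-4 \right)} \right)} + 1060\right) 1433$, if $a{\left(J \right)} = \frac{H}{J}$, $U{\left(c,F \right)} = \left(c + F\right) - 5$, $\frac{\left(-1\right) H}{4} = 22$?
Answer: $\frac{22658596}{15} \approx 1.5106 \cdot 10^{6}$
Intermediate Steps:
$H = -88$ ($H = \left(-4\right) 22 = -88$)
$U{\left(c,F \right)} = -5 + F + c$ ($U{\left(c,F \right)} = \left(F + c\right) - 5 = -5 + F + c$)
$T{\left(Y \right)} = -1 + Y^{2}$ ($T{\left(Y \right)} = -1 + \frac{\left(Y + 0\right) \left(Y + Y\right)}{2} = -1 + \frac{Y 2 Y}{2} = -1 + \frac{2 Y^{2}}{2} = -1 + Y^{2}$)
$a{\left(J \right)} = - \frac{88}{J}$
$\left(a{\left(T{\left(-4 \right)} \right)} + 1060\right) 1433 = \left(- \frac{88}{-1 + \left(-4\right)^{2}} + 1060\right) 1433 = \left(- \frac{88}{-1 + 16} + 1060\right) 1433 = \left(- \frac{88}{15} + 1060\right) 1433 = \frac{15812}{15} \cdot 1433 = \frac{22658596}{15}$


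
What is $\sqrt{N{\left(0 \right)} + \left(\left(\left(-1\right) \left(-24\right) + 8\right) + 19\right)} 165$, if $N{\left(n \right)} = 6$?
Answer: $165 \sqrt{57} \approx 1245.7$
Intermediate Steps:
$\sqrt{N{\left(0 \right)} + \left(\left(\left(-1\right) \left(-24\right) + 8\right) + 19\right)} 165 = \sqrt{6 + \left(\left(\left(-1\right) \left(-24\right) + 8\right) + 19\right)} 165 = \sqrt{6 + \left(\left(24 + 8\right) + 19\right)} 165 = \sqrt{6 + \left(32 + 19\right)} 165 = \sqrt{6 + 51} \cdot 165 = \sqrt{57} \cdot 165 = 165 \sqrt{57}$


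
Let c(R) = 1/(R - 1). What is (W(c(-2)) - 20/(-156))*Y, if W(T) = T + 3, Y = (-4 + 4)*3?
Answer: 0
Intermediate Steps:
c(R) = 1/(-1 + R)
Y = 0 (Y = 0*3 = 0)
W(T) = 3 + T
(W(c(-2)) - 20/(-156))*Y = ((3 + 1/(-1 - 2)) - 20/(-156))*0 = ((3 + 1/(-3)) - 20*(-1/156))*0 = ((3 - ⅓) + 5/39)*0 = (8/3 + 5/39)*0 = (109/39)*0 = 0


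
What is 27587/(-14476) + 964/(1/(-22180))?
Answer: -44216987301/2068 ≈ -2.1382e+7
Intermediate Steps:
27587/(-14476) + 964/(1/(-22180)) = 27587*(-1/14476) + 964/(-1/22180) = -3941/2068 + 964*(-22180) = -3941/2068 - 21381520 = -44216987301/2068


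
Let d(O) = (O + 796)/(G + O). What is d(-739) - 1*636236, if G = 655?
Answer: -17814627/28 ≈ -6.3624e+5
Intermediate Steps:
d(O) = (796 + O)/(655 + O) (d(O) = (O + 796)/(655 + O) = (796 + O)/(655 + O))
d(-739) - 1*636236 = (796 - 739)/(655 - 739) - 1*636236 = 57/(-84) - 636236 = -1/84*57 - 636236 = -19/28 - 636236 = -17814627/28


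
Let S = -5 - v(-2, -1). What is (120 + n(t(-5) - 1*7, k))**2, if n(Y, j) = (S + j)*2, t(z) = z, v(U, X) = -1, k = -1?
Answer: 12100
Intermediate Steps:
S = -4 (S = -5 - 1*(-1) = -5 + 1 = -4)
n(Y, j) = -8 + 2*j (n(Y, j) = (-4 + j)*2 = -8 + 2*j)
(120 + n(t(-5) - 1*7, k))**2 = (120 + (-8 + 2*(-1)))**2 = (120 + (-8 - 2))**2 = (120 - 10)**2 = 110**2 = 12100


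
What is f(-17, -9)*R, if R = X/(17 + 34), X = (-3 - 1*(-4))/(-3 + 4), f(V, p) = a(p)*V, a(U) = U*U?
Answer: -27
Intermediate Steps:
a(U) = U**2
f(V, p) = V*p**2 (f(V, p) = p**2*V = V*p**2)
X = 1 (X = (-3 + 4)/1 = 1*1 = 1)
R = 1/51 (R = 1/(17 + 34) = 1/51 ≈ 0.019608)
f(-17, -9)*R = -17*(-9)**2*(1/51) = -17*81*(1/51) = -1377*1/51 = -27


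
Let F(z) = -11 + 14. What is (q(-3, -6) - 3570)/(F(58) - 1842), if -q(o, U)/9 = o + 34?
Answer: 1283/613 ≈ 2.0930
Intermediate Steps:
F(z) = 3
q(o, U) = -306 - 9*o (q(o, U) = -9*(o + 34) = -9*(34 + o) = -306 - 9*o)
(q(-3, -6) - 3570)/(F(58) - 1842) = ((-306 - 9*(-3)) - 3570)/(3 - 1842) = ((-306 + 27) - 3570)/(-1839) = (-279 - 3570)*(-1/1839) = -3849*(-1/1839) = 1283/613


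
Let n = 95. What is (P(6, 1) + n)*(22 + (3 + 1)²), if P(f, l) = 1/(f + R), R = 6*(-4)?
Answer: 32471/9 ≈ 3607.9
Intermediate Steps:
R = -24
P(f, l) = 1/(-24 + f) (P(f, l) = 1/(f - 24) = 1/(-24 + f))
(P(6, 1) + n)*(22 + (3 + 1)²) = (1/(-24 + 6) + 95)*(22 + (3 + 1)²) = (1/(-18) + 95)*(22 + 4²) = (-1/18 + 95)*(22 + 16) = (1709/18)*38 = 32471/9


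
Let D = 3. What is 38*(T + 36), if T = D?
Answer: 1482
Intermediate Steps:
T = 3
38*(T + 36) = 38*(3 + 36) = 38*39 = 1482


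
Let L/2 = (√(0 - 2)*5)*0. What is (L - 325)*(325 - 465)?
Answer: 45500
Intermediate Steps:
L = 0 (L = 2*((√(0 - 2)*5)*0) = 2*((√(-2)*5)*0) = 2*(((I*√2)*5)*0) = 2*((5*I*√2)*0) = 2*0 = 0)
(L - 325)*(325 - 465) = (0 - 325)*(325 - 465) = -325*(-140) = 45500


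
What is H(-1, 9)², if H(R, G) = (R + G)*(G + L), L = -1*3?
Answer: 2304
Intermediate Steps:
L = -3
H(R, G) = (-3 + G)*(G + R) (H(R, G) = (R + G)*(G - 3) = (G + R)*(-3 + G) = (-3 + G)*(G + R))
H(-1, 9)² = (9² - 3*9 - 3*(-1) + 9*(-1))² = (81 - 27 + 3 - 9)² = 48² = 2304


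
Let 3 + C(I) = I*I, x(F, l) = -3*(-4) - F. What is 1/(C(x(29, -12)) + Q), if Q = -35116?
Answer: -1/34830 ≈ -2.8711e-5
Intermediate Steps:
x(F, l) = 12 - F
C(I) = -3 + I**2 (C(I) = -3 + I*I = -3 + I**2)
1/(C(x(29, -12)) + Q) = 1/((-3 + (12 - 1*29)**2) - 35116) = 1/((-3 + (12 - 29)**2) - 35116) = 1/((-3 + (-17)**2) - 35116) = 1/((-3 + 289) - 35116) = 1/(286 - 35116) = 1/(-34830) = -1/34830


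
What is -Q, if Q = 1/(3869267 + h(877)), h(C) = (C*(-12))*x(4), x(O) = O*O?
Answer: -1/3700883 ≈ -2.7021e-7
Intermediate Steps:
x(O) = O²
h(C) = -192*C (h(C) = (C*(-12))*4² = -12*C*16 = -192*C)
Q = 1/3700883 (Q = 1/(3869267 - 192*877) = 1/(3869267 - 168384) = 1/3700883 ≈ 2.7021e-7)
-Q = -1*1/3700883 = -1/3700883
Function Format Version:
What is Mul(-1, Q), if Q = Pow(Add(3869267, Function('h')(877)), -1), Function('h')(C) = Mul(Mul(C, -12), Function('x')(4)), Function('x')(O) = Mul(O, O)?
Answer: Rational(-1, 3700883) ≈ -2.7021e-7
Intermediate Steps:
Function('x')(O) = Pow(O, 2)
Function('h')(C) = Mul(-192, C) (Function('h')(C) = Mul(Mul(C, -12), Pow(4, 2)) = Mul(Mul(-12, C), 16) = Mul(-192, C))
Q = Rational(1, 3700883) (Q = Pow(Add(3869267, Mul(-192, 877)), -1) = Pow(Add(3869267, -168384), -1) = Pow(3700883, -1) = Rational(1, 3700883) ≈ 2.7021e-7)
Mul(-1, Q) = Mul(-1, Rational(1, 3700883)) = Rational(-1, 3700883)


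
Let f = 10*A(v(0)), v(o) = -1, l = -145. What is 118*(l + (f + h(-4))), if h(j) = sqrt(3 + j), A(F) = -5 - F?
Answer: -21830 + 118*I ≈ -21830.0 + 118.0*I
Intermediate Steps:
f = -40 (f = 10*(-5 - 1*(-1)) = 10*(-5 + 1) = 10*(-4) = -40)
118*(l + (f + h(-4))) = 118*(-145 + (-40 + sqrt(3 - 4))) = 118*(-145 + (-40 + sqrt(-1))) = 118*(-145 + (-40 + I)) = 118*(-185 + I) = -21830 + 118*I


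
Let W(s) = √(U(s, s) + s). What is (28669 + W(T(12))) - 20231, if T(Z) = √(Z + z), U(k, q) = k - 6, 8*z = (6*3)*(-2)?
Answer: 8438 + √(-6 + √30) ≈ 8438.0 + 0.72303*I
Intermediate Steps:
z = -9/2 (z = ((6*3)*(-2))/8 = (18*(-2))/8 = (⅛)*(-36) = -9/2 ≈ -4.5000)
U(k, q) = -6 + k
T(Z) = √(-9/2 + Z) (T(Z) = √(Z - 9/2) = √(-9/2 + Z))
W(s) = √(-6 + 2*s) (W(s) = √((-6 + s) + s) = √(-6 + 2*s))
(28669 + W(T(12))) - 20231 = (28669 + √(-6 + 2*(√(-18 + 4*12)/2))) - 20231 = (28669 + √(-6 + 2*(√(-18 + 48)/2))) - 20231 = (28669 + √(-6 + 2*(√30/2))) - 20231 = (28669 + √(-6 + √30)) - 20231 = 8438 + √(-6 + √30)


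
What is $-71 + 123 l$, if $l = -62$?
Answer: $-7697$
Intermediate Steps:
$-71 + 123 l = -71 + 123 \left(-62\right) = -71 - 7626 = -7697$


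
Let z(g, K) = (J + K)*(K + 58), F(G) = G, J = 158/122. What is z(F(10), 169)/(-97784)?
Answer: -589519/1491206 ≈ -0.39533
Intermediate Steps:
J = 79/61 (J = 158*(1/122) = 79/61 ≈ 1.2951)
z(g, K) = (58 + K)*(79/61 + K) (z(g, K) = (79/61 + K)*(K + 58) = (79/61 + K)*(58 + K) = (58 + K)*(79/61 + K))
z(F(10), 169)/(-97784) = (4582/61 + 169² + (3617/61)*169)/(-97784) = (4582/61 + 28561 + 611273/61)*(-1/97784) = (2358076/61)*(-1/97784) = -589519/1491206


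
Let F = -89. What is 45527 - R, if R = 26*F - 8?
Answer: 47849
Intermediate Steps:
R = -2322 (R = 26*(-89) - 8 = -2314 - 8 = -2322)
45527 - R = 45527 - 1*(-2322) = 45527 + 2322 = 47849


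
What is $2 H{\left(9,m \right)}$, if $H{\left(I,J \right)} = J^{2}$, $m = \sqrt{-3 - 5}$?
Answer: $-16$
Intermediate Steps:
$m = 2 i \sqrt{2}$ ($m = \sqrt{-8} = 2 i \sqrt{2} \approx 2.8284 i$)
$2 H{\left(9,m \right)} = 2 \left(2 i \sqrt{2}\right)^{2} = 2 \left(-8\right) = -16$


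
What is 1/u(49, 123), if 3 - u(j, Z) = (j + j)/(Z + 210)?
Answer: 333/901 ≈ 0.36959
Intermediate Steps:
u(j, Z) = 3 - 2*j/(210 + Z) (u(j, Z) = 3 - (j + j)/(Z + 210) = 3 - 2*j/(210 + Z))
1/u(49, 123) = 1/((630 - 2*49 + 3*123)/(210 + 123)) = 1/((630 - 98 + 369)/333) = 1/((1/333)*901) = 1/(901/333) = 333/901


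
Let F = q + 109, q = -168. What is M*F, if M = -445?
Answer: 26255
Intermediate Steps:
F = -59 (F = -168 + 109 = -59)
M*F = -445*(-59) = 26255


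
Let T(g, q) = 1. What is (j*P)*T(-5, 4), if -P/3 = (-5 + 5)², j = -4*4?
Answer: 0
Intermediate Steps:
j = -16
P = 0 (P = -3*(-5 + 5)² = -3*0² = -3*0 = 0)
(j*P)*T(-5, 4) = -16*0*1 = 0*1 = 0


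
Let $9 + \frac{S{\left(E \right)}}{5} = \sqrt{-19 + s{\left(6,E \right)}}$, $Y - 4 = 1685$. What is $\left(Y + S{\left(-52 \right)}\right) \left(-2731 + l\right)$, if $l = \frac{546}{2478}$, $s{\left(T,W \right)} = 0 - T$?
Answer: $- \frac{264874704}{59} - \frac{4027900 i}{59} \approx -4.4894 \cdot 10^{6} - 68270.0 i$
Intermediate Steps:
$Y = 1689$ ($Y = 4 + 1685 = 1689$)
$s{\left(T,W \right)} = - T$
$S{\left(E \right)} = -45 + 25 i$ ($S{\left(E \right)} = -45 + 5 \sqrt{-19 - 6} = -45 + 5 \sqrt{-25} = -45 + 5 \cdot 5 i = -45 + 25 i$)
$l = \frac{13}{59}$ ($l = 546 \cdot \frac{1}{2478} = \frac{13}{59} \approx 0.22034$)
$\left(Y + S{\left(-52 \right)}\right) \left(-2731 + l\right) = \left(1689 - \left(45 - 25 i\right)\right) \left(-2731 + \frac{13}{59}\right) = \left(1644 + 25 i\right) \left(- \frac{161116}{59}\right) = - \frac{264874704}{59} - \frac{4027900 i}{59}$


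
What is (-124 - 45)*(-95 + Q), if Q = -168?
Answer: 44447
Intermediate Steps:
(-124 - 45)*(-95 + Q) = (-124 - 45)*(-95 - 168) = -169*(-263) = 44447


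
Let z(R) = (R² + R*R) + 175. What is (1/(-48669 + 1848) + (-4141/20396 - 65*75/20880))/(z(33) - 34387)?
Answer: 5372960493/394286892137056 ≈ 1.3627e-5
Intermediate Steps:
z(R) = 175 + 2*R² (z(R) = (R² + R²) + 175 = 2*R² + 175 = 175 + 2*R²)
(1/(-48669 + 1848) + (-4141/20396 - 65*75/20880))/(z(33) - 34387) = (1/(-48669 + 1848) + (-4141/20396 - 65*75/20880))/((175 + 2*33²) - 34387) = (1/(-46821) + (-4141*1/20396 - 4875*1/20880))/((175 + 2*1089) - 34387) = (-1/46821 + (-4141/20396 - 325/1392))/((175 + 2178) - 34387) = (-1/46821 - 3098243/7097808)/(2353 - 34387) = -16118881479/36925163152/(-32034) = -16118881479/36925163152*(-1/32034) = 5372960493/394286892137056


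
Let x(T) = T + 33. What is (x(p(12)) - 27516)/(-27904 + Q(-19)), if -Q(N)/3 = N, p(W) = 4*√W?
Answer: 27483/27847 - 8*√3/27847 ≈ 0.98643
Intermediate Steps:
Q(N) = -3*N
x(T) = 33 + T
(x(p(12)) - 27516)/(-27904 + Q(-19)) = ((33 + 4*√12) - 27516)/(-27904 - 3*(-19)) = ((33 + 4*(2*√3)) - 27516)/(-27904 + 57) = ((33 + 8*√3) - 27516)/(-27847) = (-27483 + 8*√3)*(-1/27847) = 27483/27847 - 8*√3/27847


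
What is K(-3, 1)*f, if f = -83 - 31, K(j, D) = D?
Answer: -114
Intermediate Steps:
f = -114
K(-3, 1)*f = 1*(-114) = -114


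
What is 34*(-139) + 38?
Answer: -4688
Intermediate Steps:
34*(-139) + 38 = -4726 + 38 = -4688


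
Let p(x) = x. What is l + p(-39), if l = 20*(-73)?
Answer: -1499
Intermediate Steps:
l = -1460
l + p(-39) = -1460 - 39 = -1499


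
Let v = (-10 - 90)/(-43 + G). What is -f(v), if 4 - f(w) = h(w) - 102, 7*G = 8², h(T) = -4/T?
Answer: -18787/175 ≈ -107.35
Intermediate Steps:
G = 64/7 (G = (⅐)*8² = (⅐)*64 = 64/7 ≈ 9.1429)
v = 700/237 (v = (-10 - 90)/(-43 + 64/7) = -100/(-237/7) = -100*(-7/237) = 700/237 ≈ 2.9536)
f(w) = 106 + 4/w (f(w) = 4 - (-4/w - 102) = 4 - (-102 - 4/w) = 4 + (102 + 4/w) = 106 + 4/w)
-f(v) = -(106 + 4/(700/237)) = -(106 + 4*(237/700)) = -(106 + 237/175) = -1*18787/175 = -18787/175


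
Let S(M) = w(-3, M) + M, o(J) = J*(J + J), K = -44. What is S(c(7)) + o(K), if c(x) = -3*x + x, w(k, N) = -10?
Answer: 3848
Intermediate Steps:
c(x) = -2*x
o(J) = 2*J² (o(J) = J*(2*J) = 2*J²)
S(M) = -10 + M
S(c(7)) + o(K) = (-10 - 2*7) + 2*(-44)² = (-10 - 14) + 2*1936 = -24 + 3872 = 3848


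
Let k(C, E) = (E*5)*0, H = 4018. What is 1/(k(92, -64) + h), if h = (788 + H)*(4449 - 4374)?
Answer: 1/360450 ≈ 2.7743e-6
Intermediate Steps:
k(C, E) = 0 (k(C, E) = (5*E)*0 = 0)
h = 360450 (h = (788 + 4018)*(4449 - 4374) = 4806*75 = 360450)
1/(k(92, -64) + h) = 1/(0 + 360450) = 1/360450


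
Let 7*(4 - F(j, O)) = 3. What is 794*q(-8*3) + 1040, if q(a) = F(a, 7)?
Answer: 27130/7 ≈ 3875.7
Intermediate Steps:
F(j, O) = 25/7 (F(j, O) = 4 - ⅐*3 = 4 - 3/7 = 25/7)
q(a) = 25/7
794*q(-8*3) + 1040 = 794*(25/7) + 1040 = 19850/7 + 1040 = 27130/7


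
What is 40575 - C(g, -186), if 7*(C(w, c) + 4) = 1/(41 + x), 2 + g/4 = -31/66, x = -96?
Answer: 15622916/385 ≈ 40579.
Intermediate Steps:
g = -326/33 (g = -8 + 4*(-31/66) = -8 - 62/33 = -326/33 ≈ -9.8788)
C(w, c) = -1541/385 (C(w, c) = -4 + 1/(7*(41 - 96)) = -4 + (⅐)/(-55) = -4 + (⅐)*(-1/55) = -4 - 1/385 = -1541/385)
40575 - C(g, -186) = 40575 - 1*(-1541/385) = 40575 + 1541/385 = 15622916/385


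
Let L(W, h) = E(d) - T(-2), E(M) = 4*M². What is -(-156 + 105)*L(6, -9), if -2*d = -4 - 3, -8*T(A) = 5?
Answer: 20247/8 ≈ 2530.9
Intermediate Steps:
T(A) = -5/8 (T(A) = -⅛*5 = -5/8)
d = 7/2 (d = -(-4 - 3)/2 = -½*(-7) = 7/2 ≈ 3.5000)
L(W, h) = 397/8 (L(W, h) = 4*(7/2)² - 1*(-5/8) = 4*(49/4) + 5/8 = 49 + 5/8 = 397/8)
-(-156 + 105)*L(6, -9) = -(-156 + 105)*397/8 = -(-51)*397/8 = -1*(-20247/8) = 20247/8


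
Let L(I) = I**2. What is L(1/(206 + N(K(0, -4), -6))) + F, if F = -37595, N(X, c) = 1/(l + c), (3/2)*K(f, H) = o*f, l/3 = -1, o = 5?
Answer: -129086530274/3433609 ≈ -37595.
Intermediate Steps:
l = -3 (l = 3*(-1) = -3)
K(f, H) = 10*f/3 (K(f, H) = 2*(5*f)/3 = 10*f/3)
N(X, c) = 1/(-3 + c)
L(1/(206 + N(K(0, -4), -6))) + F = (1/(206 + 1/(-3 - 6)))**2 - 37595 = (1/(206 + 1/(-9)))**2 - 37595 = (1/(206 - 1/9))**2 - 37595 = (1/(1853/9))**2 - 37595 = (9/1853)**2 - 37595 = 81/3433609 - 37595 = -129086530274/3433609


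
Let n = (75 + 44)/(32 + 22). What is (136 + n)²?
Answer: 55696369/2916 ≈ 19100.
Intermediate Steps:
n = 119/54 ≈ 2.2037
(136 + n)² = (136 + 119/54)² = (7463/54)² = 55696369/2916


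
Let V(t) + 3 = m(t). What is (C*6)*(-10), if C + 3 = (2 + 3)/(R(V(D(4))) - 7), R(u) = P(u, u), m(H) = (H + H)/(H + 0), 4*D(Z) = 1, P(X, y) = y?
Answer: 435/2 ≈ 217.50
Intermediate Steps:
D(Z) = 1/4 (D(Z) = (1/4)*1 = 1/4)
m(H) = 2 (m(H) = (2*H)/H = 2)
V(t) = -1 (V(t) = -3 + 2 = -1)
R(u) = u
C = -29/8 (C = -3 + (2 + 3)/(-1 - 7) = -3 + 5/(-8) = -3 + 5*(-1/8) = -3 - 5/8 = -29/8 ≈ -3.6250)
(C*6)*(-10) = -29/8*6*(-10) = -87/4*(-10) = 435/2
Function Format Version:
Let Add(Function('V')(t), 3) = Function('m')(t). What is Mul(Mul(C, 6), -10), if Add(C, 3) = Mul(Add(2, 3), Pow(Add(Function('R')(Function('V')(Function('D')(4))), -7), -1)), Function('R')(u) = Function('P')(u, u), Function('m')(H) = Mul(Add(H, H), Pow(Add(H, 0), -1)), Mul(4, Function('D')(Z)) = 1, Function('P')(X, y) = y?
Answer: Rational(435, 2) ≈ 217.50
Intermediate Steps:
Function('D')(Z) = Rational(1, 4) (Function('D')(Z) = Mul(Rational(1, 4), 1) = Rational(1, 4))
Function('m')(H) = 2 (Function('m')(H) = Mul(Mul(2, H), Pow(H, -1)) = 2)
Function('V')(t) = -1 (Function('V')(t) = Add(-3, 2) = -1)
Function('R')(u) = u
C = Rational(-29, 8) (C = Add(-3, Mul(Add(2, 3), Pow(Add(-1, -7), -1))) = Add(-3, Mul(5, Pow(-8, -1))) = Add(-3, Mul(5, Rational(-1, 8))) = Add(-3, Rational(-5, 8)) = Rational(-29, 8) ≈ -3.6250)
Mul(Mul(C, 6), -10) = Mul(Mul(Rational(-29, 8), 6), -10) = Mul(Rational(-87, 4), -10) = Rational(435, 2)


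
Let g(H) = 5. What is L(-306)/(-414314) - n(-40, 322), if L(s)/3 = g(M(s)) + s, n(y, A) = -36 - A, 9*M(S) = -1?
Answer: 148325315/414314 ≈ 358.00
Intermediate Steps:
M(S) = -⅑ (M(S) = (⅑)*(-1) = -⅑)
L(s) = 15 + 3*s (L(s) = 3*(5 + s) = 15 + 3*s)
L(-306)/(-414314) - n(-40, 322) = (15 + 3*(-306))/(-414314) - (-36 - 1*322) = (15 - 918)*(-1/414314) - (-36 - 322) = -903*(-1/414314) - 1*(-358) = 903/414314 + 358 = 148325315/414314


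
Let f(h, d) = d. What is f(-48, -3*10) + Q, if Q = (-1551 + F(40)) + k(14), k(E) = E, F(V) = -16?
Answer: -1583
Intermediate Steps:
Q = -1553 (Q = (-1551 - 16) + 14 = -1567 + 14 = -1553)
f(-48, -3*10) + Q = -3*10 - 1553 = -30 - 1553 = -1583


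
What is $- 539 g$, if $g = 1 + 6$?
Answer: $-3773$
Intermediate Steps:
$g = 7$
$- 539 g = \left(-539\right) 7 = -3773$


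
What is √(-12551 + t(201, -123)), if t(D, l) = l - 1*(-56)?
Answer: 3*I*√1402 ≈ 112.33*I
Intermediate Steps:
t(D, l) = 56 + l (t(D, l) = l + 56 = 56 + l)
√(-12551 + t(201, -123)) = √(-12551 + (56 - 123)) = √(-12551 - 67) = √(-12618) = 3*I*√1402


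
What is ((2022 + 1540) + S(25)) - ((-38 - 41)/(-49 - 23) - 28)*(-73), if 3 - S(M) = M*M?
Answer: 70279/72 ≈ 976.10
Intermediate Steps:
S(M) = 3 - M² (S(M) = 3 - M*M = 3 - M²)
((2022 + 1540) + S(25)) - ((-38 - 41)/(-49 - 23) - 28)*(-73) = ((2022 + 1540) + (3 - 1*25²)) - ((-38 - 41)/(-49 - 23) - 28)*(-73) = (3562 + (3 - 1*625)) - (-79/(-72) - 28)*(-73) = (3562 + (3 - 625)) - (-79*(-1/72) - 28)*(-73) = (3562 - 622) - (79/72 - 28)*(-73) = 2940 - (-1937)*(-73)/72 = 2940 - 1*141401/72 = 2940 - 141401/72 = 70279/72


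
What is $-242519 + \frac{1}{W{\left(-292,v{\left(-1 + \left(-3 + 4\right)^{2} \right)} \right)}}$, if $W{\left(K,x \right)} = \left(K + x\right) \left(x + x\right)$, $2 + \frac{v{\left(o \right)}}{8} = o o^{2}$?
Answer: $- \frac{2390267263}{9856} \approx -2.4252 \cdot 10^{5}$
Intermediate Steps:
$v{\left(o \right)} = -16 + 8 o^{3}$ ($v{\left(o \right)} = -16 + 8 o o^{2} = -16 + 8 o^{3}$)
$W{\left(K,x \right)} = 2 x \left(K + x\right)$ ($W{\left(K,x \right)} = \left(K + x\right) 2 x = 2 x \left(K + x\right)$)
$-242519 + \frac{1}{W{\left(-292,v{\left(-1 + \left(-3 + 4\right)^{2} \right)} \right)}} = -242519 + \frac{1}{2 \left(-16 + 8 \left(-1 + \left(-3 + 4\right)^{2}\right)^{3}\right) \left(-292 - \left(16 - 8 \left(-1 + \left(-3 + 4\right)^{2}\right)^{3}\right)\right)} = -242519 + \frac{1}{2 \left(-16 + 8 \left(-1 + 1^{2}\right)^{3}\right) \left(-292 - \left(16 - 8 \left(-1 + 1^{2}\right)^{3}\right)\right)} = -242519 + \frac{1}{2 \left(-16 + 8 \left(-1 + 1\right)^{3}\right) \left(-292 - \left(16 - 8 \left(-1 + 1\right)^{3}\right)\right)} = -242519 + \frac{1}{2 \left(-16 + 8 \cdot 0^{3}\right) \left(-292 - \left(16 - 8 \cdot 0^{3}\right)\right)} = -242519 + \frac{1}{2 \left(-16 + 8 \cdot 0\right) \left(-292 + \left(-16 + 8 \cdot 0\right)\right)} = -242519 + \frac{1}{2 \left(-16 + 0\right) \left(-292 + \left(-16 + 0\right)\right)} = -242519 + \frac{1}{2 \left(-16\right) \left(-292 - 16\right)} = -242519 + \frac{1}{2 \left(-16\right) \left(-308\right)} = -242519 + \frac{1}{9856} = - \frac{2390267263}{9856}$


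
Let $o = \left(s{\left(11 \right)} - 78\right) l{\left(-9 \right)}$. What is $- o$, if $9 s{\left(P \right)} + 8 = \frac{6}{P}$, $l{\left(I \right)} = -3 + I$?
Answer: $- \frac{31216}{33} \approx -945.94$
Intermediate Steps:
$s{\left(P \right)} = - \frac{8}{9} + \frac{2}{3 P}$ ($s{\left(P \right)} = - \frac{8}{9} + \frac{6 \frac{1}{P}}{9} = - \frac{8}{9} + \frac{2}{3 P}$)
$o = \frac{31216}{33}$ ($o = \left(\frac{2 \left(3 - 44\right)}{9 \cdot 11} - 78\right) \left(-3 - 9\right) = \left(\frac{2}{9} \cdot \frac{1}{11} \left(3 - 44\right) - 78\right) \left(-12\right) = \left(\frac{2}{9} \cdot \frac{1}{11} \left(-41\right) - 78\right) \left(-12\right) = \left(- \frac{82}{99} - 78\right) \left(-12\right) = \left(- \frac{7804}{99}\right) \left(-12\right) = \frac{31216}{33} \approx 945.94$)
$- o = \left(-1\right) \frac{31216}{33} = - \frac{31216}{33}$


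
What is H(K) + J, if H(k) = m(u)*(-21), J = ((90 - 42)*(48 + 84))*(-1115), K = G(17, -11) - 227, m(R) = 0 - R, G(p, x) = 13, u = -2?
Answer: -7064682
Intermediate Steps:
m(R) = -R
K = -214 (K = 13 - 227 = -214)
J = -7064640 (J = (48*132)*(-1115) = 6336*(-1115) = -7064640)
H(k) = -42 (H(k) = -1*(-2)*(-21) = 2*(-21) = -42)
H(K) + J = -42 - 7064640 = -7064682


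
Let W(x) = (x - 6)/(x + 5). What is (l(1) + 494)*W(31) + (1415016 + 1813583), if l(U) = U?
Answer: 12915771/4 ≈ 3.2289e+6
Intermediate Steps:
W(x) = (-6 + x)/(5 + x)
(l(1) + 494)*W(31) + (1415016 + 1813583) = (1 + 494)*((-6 + 31)/(5 + 31)) + (1415016 + 1813583) = 495*(25/36) + 3228599 = 1375/4 + 3228599 = 12915771/4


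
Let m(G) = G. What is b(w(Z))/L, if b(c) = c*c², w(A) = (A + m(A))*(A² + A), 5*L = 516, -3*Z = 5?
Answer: -1250000/2539107 ≈ -0.49230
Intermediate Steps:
Z = -5/3 (Z = -⅓*5 = -5/3 ≈ -1.6667)
L = 516/5 (L = (⅕)*516 = 516/5 ≈ 103.20)
w(A) = 2*A*(A + A²) (w(A) = (A + A)*(A² + A) = (2*A)*(A + A²) = 2*A*(A + A²))
b(c) = c³
b(w(Z))/L = (2*(-5/3)²*(1 - 5/3))³/(516/5) = (2*(25/9)*(-⅔))³*(5/516) = (-100/27)³*(5/516) = -1000000/19683*5/516 = -1250000/2539107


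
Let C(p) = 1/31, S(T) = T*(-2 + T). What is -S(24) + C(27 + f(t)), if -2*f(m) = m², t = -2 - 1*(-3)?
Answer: -16367/31 ≈ -527.97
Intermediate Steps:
t = 1 (t = -2 + 3 = 1)
f(m) = -m²/2
C(p) = 1/31
-S(24) + C(27 + f(t)) = -24*(-2 + 24) + 1/31 = -24*22 + 1/31 = -1*528 + 1/31 = -528 + 1/31 = -16367/31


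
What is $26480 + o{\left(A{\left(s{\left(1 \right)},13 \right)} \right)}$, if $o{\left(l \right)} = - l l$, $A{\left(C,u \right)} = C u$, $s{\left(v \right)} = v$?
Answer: $26311$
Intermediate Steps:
$o{\left(l \right)} = - l^{2}$
$26480 + o{\left(A{\left(s{\left(1 \right)},13 \right)} \right)} = 26480 - \left(1 \cdot 13\right)^{2} = 26480 - 13^{2} = 26480 - 169 = 26311$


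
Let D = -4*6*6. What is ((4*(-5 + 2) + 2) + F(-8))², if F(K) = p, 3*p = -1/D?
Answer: 18653761/186624 ≈ 99.954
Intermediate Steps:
D = -144 (D = -24*6 = -144)
p = 1/432 (p = (-1/(-144))/3 = (-1*(-1/144))/3 = (⅓)*(1/144) = 1/432 ≈ 0.0023148)
F(K) = 1/432
((4*(-5 + 2) + 2) + F(-8))² = ((4*(-5 + 2) + 2) + 1/432)² = ((4*(-3) + 2) + 1/432)² = ((-12 + 2) + 1/432)² = (-10 + 1/432)² = (-4319/432)² = 18653761/186624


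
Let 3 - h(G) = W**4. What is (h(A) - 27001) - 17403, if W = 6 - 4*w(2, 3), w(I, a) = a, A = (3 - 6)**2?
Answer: -45697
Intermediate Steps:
A = 9 (A = (-3)**2 = 9)
W = -6 (W = 6 - 4*3 = 6 - 12 = -6)
h(G) = -1293 (h(G) = 3 - 1*(-6)**4 = 3 - 1*1296 = 3 - 1296 = -1293)
(h(A) - 27001) - 17403 = (-1293 - 27001) - 17403 = -28294 - 17403 = -45697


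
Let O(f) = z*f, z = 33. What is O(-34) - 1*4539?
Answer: -5661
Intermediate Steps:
O(f) = 33*f
O(-34) - 1*4539 = 33*(-34) - 1*4539 = -1122 - 4539 = -5661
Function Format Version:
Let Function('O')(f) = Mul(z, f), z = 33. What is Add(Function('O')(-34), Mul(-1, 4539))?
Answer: -5661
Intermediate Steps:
Function('O')(f) = Mul(33, f)
Add(Function('O')(-34), Mul(-1, 4539)) = Add(Mul(33, -34), Mul(-1, 4539)) = Add(-1122, -4539) = -5661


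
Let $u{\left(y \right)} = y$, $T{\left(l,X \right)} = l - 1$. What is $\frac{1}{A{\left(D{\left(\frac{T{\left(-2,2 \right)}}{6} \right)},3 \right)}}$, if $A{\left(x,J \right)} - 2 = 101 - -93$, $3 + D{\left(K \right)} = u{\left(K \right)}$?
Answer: $\frac{1}{196} \approx 0.005102$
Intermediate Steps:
$T{\left(l,X \right)} = -1 + l$
$D{\left(K \right)} = -3 + K$
$A{\left(x,J \right)} = 196$ ($A{\left(x,J \right)} = 2 + \left(101 - -93\right) = 2 + \left(101 + 93\right) = 2 + 194 = 196$)
$\frac{1}{A{\left(D{\left(\frac{T{\left(-2,2 \right)}}{6} \right)},3 \right)}} = \frac{1}{196}$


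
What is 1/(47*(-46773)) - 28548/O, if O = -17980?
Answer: 15689483852/9881497845 ≈ 1.5878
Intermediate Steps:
1/(47*(-46773)) - 28548/O = 1/(47*(-46773)) - 28548/(-17980) = (1/47)*(-1/46773) - 28548*(-1/17980) = -1/2198331 + 7137/4495 = 15689483852/9881497845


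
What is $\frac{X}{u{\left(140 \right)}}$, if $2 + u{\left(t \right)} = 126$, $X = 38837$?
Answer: $\frac{38837}{124} \approx 313.2$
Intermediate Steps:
$u{\left(t \right)} = 124$ ($u{\left(t \right)} = -2 + 126 = 124$)
$\frac{X}{u{\left(140 \right)}} = \frac{38837}{124}$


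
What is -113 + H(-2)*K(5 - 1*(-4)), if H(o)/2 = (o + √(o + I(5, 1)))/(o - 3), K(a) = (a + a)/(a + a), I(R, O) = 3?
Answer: -563/5 ≈ -112.60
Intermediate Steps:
K(a) = 1 (K(a) = (2*a)/((2*a)) = (2*a)*(1/(2*a)) = 1)
H(o) = 2*(o + √(3 + o))/(-3 + o) (H(o) = 2*((o + √(o + 3))/(o - 3)) = 2*((o + √(3 + o))/(-3 + o)) = 2*(o + √(3 + o))/(-3 + o))
-113 + H(-2)*K(5 - 1*(-4)) = -113 + (2*(-2 + √(3 - 2))/(-3 - 2))*1 = -113 + (2*(-2 + √1)/(-5))*1 = -113 + (2*(-⅕)*(-2 + 1))*1 = -113 + (2*(-⅕)*(-1))*1 = -113 + (⅖)*1 = -113 + ⅖ = -563/5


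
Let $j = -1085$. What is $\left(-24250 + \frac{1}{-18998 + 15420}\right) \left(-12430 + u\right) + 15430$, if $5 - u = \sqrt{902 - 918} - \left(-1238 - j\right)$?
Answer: $\frac{545702129059}{1789} + \frac{173533002 i}{1789} \approx 3.0503 \cdot 10^{8} + 97000.0 i$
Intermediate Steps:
$u = -148 - 4 i$ ($u = 5 - \left(\sqrt{902 - 918} - \left(-1238 - -1085\right)\right) = 5 - \left(\sqrt{-16} - \left(-1238 + 1085\right)\right) = 5 - \left(4 i - -153\right) = 5 - \left(4 i + 153\right) = 5 - \left(153 + 4 i\right) = -148 - 4 i \approx -148.0 - 4.0 i$)
$\left(-24250 + \frac{1}{-18998 + 15420}\right) \left(-12430 + u\right) + 15430 = \left(-24250 + \frac{1}{-18998 + 15420}\right) \left(-12430 - \left(148 + 4 i\right)\right) + 15430 = \left(-24250 + \frac{1}{-3578}\right) \left(-12578 - 4 i\right) + 15430 = \left(-24250 - \frac{1}{3578}\right) \left(-12578 - 4 i\right) + 15430 = - \frac{86766501 \left(-12578 - 4 i\right)}{3578} + 15430 = \left(\frac{545674524789}{1789} + \frac{173533002 i}{1789}\right) + 15430 = \frac{545702129059}{1789} + \frac{173533002 i}{1789}$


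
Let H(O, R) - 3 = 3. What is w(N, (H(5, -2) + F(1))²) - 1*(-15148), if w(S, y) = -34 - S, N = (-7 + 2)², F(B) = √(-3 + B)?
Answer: 15089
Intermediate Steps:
H(O, R) = 6 (H(O, R) = 3 + 3 = 6)
N = 25 (N = (-5)² = 25)
w(N, (H(5, -2) + F(1))²) - 1*(-15148) = (-34 - 1*25) - 1*(-15148) = (-34 - 25) + 15148 = -59 + 15148 = 15089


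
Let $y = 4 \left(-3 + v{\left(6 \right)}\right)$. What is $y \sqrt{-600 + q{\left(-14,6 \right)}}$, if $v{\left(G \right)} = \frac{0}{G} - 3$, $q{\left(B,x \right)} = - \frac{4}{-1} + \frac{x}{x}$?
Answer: $- 24 i \sqrt{595} \approx - 585.42 i$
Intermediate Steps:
$q{\left(B,x \right)} = 5$ ($q{\left(B,x \right)} = \left(-4\right) \left(-1\right) + 1 = 4 + 1 = 5$)
$v{\left(G \right)} = -3$ ($v{\left(G \right)} = 0 - 3 = -3$)
$y = -24$ ($y = 4 \left(-3 - 3\right) = 4 \left(-6\right) = -24$)
$y \sqrt{-600 + q{\left(-14,6 \right)}} = - 24 \sqrt{-600 + 5} = - 24 \sqrt{-595} = - 24 i \sqrt{595}$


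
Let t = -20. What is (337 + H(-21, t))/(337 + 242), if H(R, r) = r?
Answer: 317/579 ≈ 0.54750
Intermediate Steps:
(337 + H(-21, t))/(337 + 242) = (337 - 20)/(337 + 242) = 317/579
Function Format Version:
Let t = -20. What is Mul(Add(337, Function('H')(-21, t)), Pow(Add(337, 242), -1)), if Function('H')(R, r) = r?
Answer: Rational(317, 579) ≈ 0.54750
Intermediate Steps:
Mul(Add(337, Function('H')(-21, t)), Pow(Add(337, 242), -1)) = Mul(Add(337, -20), Pow(Add(337, 242), -1)) = Mul(317, Pow(579, -1)) = Mul(317, Rational(1, 579)) = Rational(317, 579)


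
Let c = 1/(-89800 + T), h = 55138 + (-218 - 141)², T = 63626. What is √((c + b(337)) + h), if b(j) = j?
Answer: √126298290624082/26174 ≈ 429.37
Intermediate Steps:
h = 184019 (h = 55138 + (-359)² = 55138 + 128881 = 184019)
c = -1/26174 (c = 1/(-89800 + 63626) = 1/(-26174) = -1/26174 ≈ -3.8206e-5)
√((c + b(337)) + h) = √((-1/26174 + 337) + 184019) = √(8820637/26174 + 184019) = √(4825333943/26174) = √126298290624082/26174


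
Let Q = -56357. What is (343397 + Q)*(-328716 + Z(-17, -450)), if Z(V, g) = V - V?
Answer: -94354640640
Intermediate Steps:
Z(V, g) = 0
(343397 + Q)*(-328716 + Z(-17, -450)) = (343397 - 56357)*(-328716 + 0) = 287040*(-328716) = -94354640640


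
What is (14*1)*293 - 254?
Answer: 3848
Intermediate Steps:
(14*1)*293 - 254 = 14*293 - 254 = 4102 - 254 = 3848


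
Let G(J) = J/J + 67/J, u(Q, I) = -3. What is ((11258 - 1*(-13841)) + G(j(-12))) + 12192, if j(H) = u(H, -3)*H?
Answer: 1342579/36 ≈ 37294.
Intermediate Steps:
j(H) = -3*H
G(J) = 1 + 67/J
((11258 - 1*(-13841)) + G(j(-12))) + 12192 = ((11258 - 1*(-13841)) + (67 - 3*(-12))/((-3*(-12)))) + 12192 = ((11258 + 13841) + (67 + 36)/36) + 12192 = (25099 + (1/36)*103) + 12192 = (25099 + 103/36) + 12192 = 903667/36 + 12192 = 1342579/36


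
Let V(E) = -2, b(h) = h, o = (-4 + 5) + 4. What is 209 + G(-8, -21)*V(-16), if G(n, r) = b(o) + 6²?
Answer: 127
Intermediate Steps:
o = 5 (o = 1 + 4 = 5)
G(n, r) = 41 (G(n, r) = 5 + 6² = 5 + 36 = 41)
209 + G(-8, -21)*V(-16) = 209 + 41*(-2) = 209 - 82 = 127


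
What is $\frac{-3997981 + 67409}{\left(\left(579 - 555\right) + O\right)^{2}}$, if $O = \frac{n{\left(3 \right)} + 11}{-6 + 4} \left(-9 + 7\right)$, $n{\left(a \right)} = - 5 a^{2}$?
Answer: $- \frac{982643}{25} \approx -39306.0$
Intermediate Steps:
$O = -34$ ($O = \frac{- 5 \cdot 3^{2} + 11}{-6 + 4} \left(-9 + 7\right) = \frac{\left(-5\right) 9 + 11}{-2} \left(-2\right) = \left(-45 + 11\right) \left(- \frac{1}{2}\right) \left(-2\right) = \left(-34\right) \left(- \frac{1}{2}\right) \left(-2\right) = 17 \left(-2\right) = -34$)
$\frac{-3997981 + 67409}{\left(\left(579 - 555\right) + O\right)^{2}} = \frac{-3997981 + 67409}{\left(\left(579 - 555\right) - 34\right)^{2}} = - \frac{3930572}{\left(\left(579 - 555\right) - 34\right)^{2}} = - \frac{3930572}{\left(24 - 34\right)^{2}} = - \frac{3930572}{\left(-10\right)^{2}} = - \frac{3930572}{100} = \left(-3930572\right) \frac{1}{100} = - \frac{982643}{25}$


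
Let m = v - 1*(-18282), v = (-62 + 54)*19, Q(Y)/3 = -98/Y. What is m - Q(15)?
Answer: 90748/5 ≈ 18150.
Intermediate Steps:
Q(Y) = -294/Y (Q(Y) = 3*(-98/Y) = -294/Y)
v = -152 (v = -8*19 = -152)
m = 18130 (m = -152 - 1*(-18282) = -152 + 18282 = 18130)
m - Q(15) = 18130 - (-294)/15 = 18130 - 1*(-98/5) = 18130 + 98/5 = 90748/5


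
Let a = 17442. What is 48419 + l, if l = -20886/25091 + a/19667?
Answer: 23893094036303/493464697 ≈ 48419.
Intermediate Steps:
l = 26872260/493464697 (l = -20886/25091 + 17442/19667 = 26872260/493464697 ≈ 0.054456)
48419 + l = 48419 + 26872260/493464697 = 23893094036303/493464697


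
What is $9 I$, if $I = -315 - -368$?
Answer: $477$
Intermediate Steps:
$I = 53$ ($I = -315 + 368 = 53$)
$9 I = 9 \cdot 53 = 477$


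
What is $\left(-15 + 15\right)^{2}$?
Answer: $0$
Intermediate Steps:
$\left(-15 + 15\right)^{2} = 0^{2} = 0$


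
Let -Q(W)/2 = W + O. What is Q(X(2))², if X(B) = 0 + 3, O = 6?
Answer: 324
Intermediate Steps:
X(B) = 3
Q(W) = -12 - 2*W (Q(W) = -2*(W + 6) = -2*(6 + W) = -12 - 2*W)
Q(X(2))² = (-12 - 2*3)² = (-12 - 6)² = (-18)² = 324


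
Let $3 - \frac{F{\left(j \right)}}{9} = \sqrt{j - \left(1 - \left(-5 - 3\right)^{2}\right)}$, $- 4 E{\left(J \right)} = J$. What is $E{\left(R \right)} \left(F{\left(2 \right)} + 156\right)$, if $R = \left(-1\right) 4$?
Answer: $183 - 9 \sqrt{65} \approx 110.44$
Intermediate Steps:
$R = -4$
$E{\left(J \right)} = - \frac{J}{4}$
$F{\left(j \right)} = 27 - 9 \sqrt{63 + j}$ ($F{\left(j \right)} = 27 - 9 \sqrt{j - \left(1 - \left(-5 - 3\right)^{2}\right)} = 27 - 9 \sqrt{j - \left(1 - \left(-8\right)^{2}\right)} = 27 - 9 \sqrt{j + \left(-1 + 64\right)} = 27 - 9 \sqrt{j + 63} = 27 - 9 \sqrt{63 + j}$)
$E{\left(R \right)} \left(F{\left(2 \right)} + 156\right) = \left(- \frac{1}{4}\right) \left(-4\right) \left(\left(27 - 9 \sqrt{63 + 2}\right) + 156\right) = 1 \left(\left(27 - 9 \sqrt{65}\right) + 156\right) = 1 \left(183 - 9 \sqrt{65}\right) = 183 - 9 \sqrt{65}$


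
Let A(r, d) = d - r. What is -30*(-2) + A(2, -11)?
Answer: 47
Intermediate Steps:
-30*(-2) + A(2, -11) = -30*(-2) + (-11 - 1*2) = 60 + (-11 - 2) = 60 - 13 = 47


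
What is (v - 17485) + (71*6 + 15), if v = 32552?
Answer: 15508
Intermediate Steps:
(v - 17485) + (71*6 + 15) = (32552 - 17485) + (71*6 + 15) = 15067 + (426 + 15) = 15067 + 441 = 15508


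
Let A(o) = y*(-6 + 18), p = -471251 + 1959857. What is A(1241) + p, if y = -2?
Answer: 1488582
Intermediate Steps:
p = 1488606
A(o) = -24 (A(o) = -2*(-6 + 18) = -2*12 = -24)
A(1241) + p = -24 + 1488606 = 1488582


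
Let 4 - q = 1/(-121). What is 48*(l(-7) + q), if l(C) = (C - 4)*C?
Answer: 470496/121 ≈ 3888.4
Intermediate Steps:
l(C) = C*(-4 + C) (l(C) = (-4 + C)*C = C*(-4 + C))
q = 485/121 (q = 4 - 1/(-121) = 4 - 1*(-1/121) = 4 + 1/121 = 485/121 ≈ 4.0083)
48*(l(-7) + q) = 48*(-7*(-4 - 7) + 485/121) = 48*(-7*(-11) + 485/121) = 48*(77 + 485/121) = 48*(9802/121) = 470496/121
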